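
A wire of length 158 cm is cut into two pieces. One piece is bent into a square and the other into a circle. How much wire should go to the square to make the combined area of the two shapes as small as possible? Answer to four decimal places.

Let x be the length used for the square. Square side x/4; circle radius (158−x)/(2π).
A(x) = (x/4)² + π·((158−x)/(2π))² = x²/16 + (158−x)²/(4π) for 0 ≤ x ≤ 158. A'(x) = x/8 − (158−x)/(2π) = 0 gives x = 4·158/(π+4) ≈ 88.4957.
A'' = 1/8 + 1/(2π) > 0, so this gives the minimum combined area; x ≈ 88.4957 cm to the square.

88.4957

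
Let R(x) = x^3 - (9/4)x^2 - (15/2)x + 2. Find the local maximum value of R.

R'(x) = 3x^2 - (9/2)x - 15/2. Setting R'(x) = 0 gives x ∈ {-1, 5/2}.
Second-derivative test with R''(x) = 6x - 9/2: R''(-1) = -21/2 < 0 ⇒ local maximum; R''(5/2) = 21/2 > 0 ⇒ local minimum.
The local maximum is R(-1) = 25/4.

25/4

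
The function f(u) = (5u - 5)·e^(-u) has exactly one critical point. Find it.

f'(u) = 5·e^(-u) + (5u - 5)·(-1)·e^(-u) = (-5u + 10)·e^(-u). Since e^(-u) > 0, the only critical point is u = 2.
f''(2) has the same sign as -5 < 0, so this is a local maximum.
f(2) = (5)·e^(-2) ≈ 0.6767.

2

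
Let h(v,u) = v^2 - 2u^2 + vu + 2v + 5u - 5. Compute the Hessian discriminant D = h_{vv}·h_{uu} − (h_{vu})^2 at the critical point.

-9

∂h/∂v = 2v + u + 2 = 0 and ∂h/∂u = v - 4u + 5 = 0, so (v, u) = (-13/9, 8/9).
The Hessian has h_{vv} = 2, h_{uu} = -4, h_{vu} = 1, giving D = -9 < 0, so the point is a saddle point.
D = (2)·(-4) − (1)^2 = -9.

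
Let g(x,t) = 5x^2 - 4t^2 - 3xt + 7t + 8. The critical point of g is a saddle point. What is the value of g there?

957/89

∂g/∂x = 10x - 3t = 0 and ∂g/∂t = -3x - 8t + 7 = 0, so (x, t) = (21/89, 70/89).
The Hessian has g_{xx} = 10, g_{tt} = -8, g_{xt} = -3, giving D = -89 < 0, so the point is a saddle point.
g(21/89, 70/89) = 957/89.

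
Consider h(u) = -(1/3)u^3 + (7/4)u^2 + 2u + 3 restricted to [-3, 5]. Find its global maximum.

The derivative is -u^2 + (7/2)u + 2, which vanishes at u = -1/2 and u = 4.
Compare values at every candidate in [-3, 5]: h(-3) = 87/4, h(-1/2) = 119/48, h(4) = 53/3, h(5) = 181/12.
The maximum over the interval is 87/4, attained at u = -3.

87/4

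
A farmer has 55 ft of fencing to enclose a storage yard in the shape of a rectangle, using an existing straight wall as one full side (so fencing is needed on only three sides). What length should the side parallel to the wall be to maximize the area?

55/2

Let the sides perpendicular to the wall have length x and the parallel side y, so 2x + y = 55 and the area is A = xy = x(55 − 2x).
A'(x) = 55 − 4x = 0 gives x = 55/4, and A''(x) = −4 < 0 confirms a maximum.
Then y = 55 − 2·55/4 = 55/2 and A = 3025/8.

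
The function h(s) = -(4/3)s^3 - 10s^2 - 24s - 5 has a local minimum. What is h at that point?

13

h'(s) = -4s^2 - 20s - 24 = 0 at s = -3, -2.
Second-derivative test with h''(s) = -8s - 20: h''(-3) = 4 > 0 ⇒ local minimum; h''(-2) = -4 < 0 ⇒ local maximum.
The local minimum is h(-3) = 13.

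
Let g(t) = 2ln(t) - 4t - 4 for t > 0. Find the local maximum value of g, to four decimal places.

-7.3863

g'(t) = 2/t − 4 = 0 gives t = 1/2.
g''(t) = -2/t², which is negative for t > 0, so this is a local maximum.
g(1/2) = 2·ln(1/2) - 2 - 4 ≈ -7.3863.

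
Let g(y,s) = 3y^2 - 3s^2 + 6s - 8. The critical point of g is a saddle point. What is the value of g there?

∂g/∂y = 6y = 0 and ∂g/∂s = -6s + 6 = 0, so (y, s) = (0, 1).
The Hessian has g_{yy} = 6, g_{ss} = -6, g_{ys} = 0, giving D = -36 < 0, so the point is a saddle point.
g(0, 1) = -5.

-5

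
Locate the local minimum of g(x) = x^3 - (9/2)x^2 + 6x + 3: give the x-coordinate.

Critical points: g'(x) = 3x^2 - 9x + 6 vanishes at x = 1, 2.
Since g''(x) = 6x - 9, we get g''(1) = -3 < 0 ⇒ local maximum; g''(2) = 3 > 0 ⇒ local minimum.
So the local minimum value is g(2) = 5.

2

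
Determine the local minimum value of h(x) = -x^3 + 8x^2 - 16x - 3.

Critical points: h'(x) = -3x^2 + 16x - 16 vanishes at x = 4/3, 4.
Since h''(x) = -6x + 16, we get h''(4/3) = 8 > 0 ⇒ local minimum; h''(4) = -8 < 0 ⇒ local maximum.
Thus h has its local minimum at x = 4/3, with value -337/27.

-337/27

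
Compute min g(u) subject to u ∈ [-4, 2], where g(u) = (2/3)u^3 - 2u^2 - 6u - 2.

The derivative is 2u^2 - 4u - 6, whose only zero in [-4, 2] is u = -1.
Candidates: g(-4) = -158/3, g(-1) = 4/3, g(2) = -50/3.
Hence the absolute minimum is -158/3 at u = -4.

-158/3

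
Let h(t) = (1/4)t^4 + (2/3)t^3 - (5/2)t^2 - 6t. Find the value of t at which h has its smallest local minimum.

Critical points: h'(t) = t^3 + 2t^2 - 5t - 6 vanishes at t = -3, -1, 2.
h''(t) = 3t^2 + 4t - 5. h''(-3) = 10 > 0 ⇒ local minimum; h''(-1) = -6 < 0 ⇒ local maximum; h''(2) = 15 > 0 ⇒ local minimum.
Thus h has its smallest local minimum at t = 2, with value -38/3.

2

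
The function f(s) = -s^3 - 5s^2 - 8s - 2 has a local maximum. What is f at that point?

58/27

f'(s) = -3s^2 - 10s - 8. Setting f'(s) = 0 gives s ∈ {-2, -4/3}.
f''(s) = -6s - 10. f''(-2) = 2 > 0 ⇒ local minimum; f''(-4/3) = -2 < 0 ⇒ local maximum.
So the local maximum value is f(-4/3) = 58/27.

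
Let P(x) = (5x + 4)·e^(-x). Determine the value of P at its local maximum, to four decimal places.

Differentiating with the product rule gives P'(x) = (-5x + 1)·e^(-x). Since e^(-x) > 0, the only critical point is x = 1/5.
P''(1/5) has the same sign as -5 < 0, so this is a local maximum.
P(1/5) = (5)·e^(-1/5) ≈ 4.0937.

4.0937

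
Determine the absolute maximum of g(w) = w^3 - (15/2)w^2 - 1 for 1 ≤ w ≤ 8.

The derivative is 3w^2 - 15w, whose only zero in [1, 8] is w = 5.
Candidates: g(1) = -15/2,  g(5) = -127/2,  g(8) = 31.
So the maximum is g(8) = 31.

31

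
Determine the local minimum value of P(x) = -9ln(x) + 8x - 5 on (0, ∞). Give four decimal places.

2.9400

P'(x) = -9/x + 8 = 0 gives x = 9/8.
P''(x) = 9/x², which is positive for x > 0, so this is a local minimum.
P(9/8) = -9·ln(9/8) + 9 - 5 ≈ 2.9400.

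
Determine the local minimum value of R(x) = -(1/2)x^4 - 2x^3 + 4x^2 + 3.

R'(x) = -2x^3 - 6x^2 + 8x = 0 at x = -4, 0, 1.
R''(x) = -6x^2 - 12x + 8. R''(-4) = -40 < 0 ⇒ local maximum; R''(0) = 8 > 0 ⇒ local minimum; R''(1) = -10 < 0 ⇒ local maximum.
The local minimum is R(0) = 3.

3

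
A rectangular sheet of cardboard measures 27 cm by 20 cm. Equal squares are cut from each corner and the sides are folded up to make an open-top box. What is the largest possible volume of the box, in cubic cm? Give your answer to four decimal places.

914.1345

With cut size x, the volume is V(x) = x(27 − 2x)(20 − 2x) for 0 < x < 10.
V'(x) = 12x^2 − 188x + 540. Setting V'(x) = 0 gives x ≈ 3.7884 (the root in (0, 10)).
V''(x) = 24x − 188 is negative there, so this is the maximum; V ≈ 914.1345.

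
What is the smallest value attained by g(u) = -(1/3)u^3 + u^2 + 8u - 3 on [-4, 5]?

The derivative is -u^2 + 2u + 8, which vanishes at u = -2 and u = 4.
Candidates: g(-4) = 7/3, g(-2) = -37/3, g(4) = 71/3, g(5) = 61/3.
The minimum over the interval is -37/3, attained at u = -2.

-37/3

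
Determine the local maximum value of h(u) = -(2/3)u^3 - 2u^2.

0

h'(u) = -2u^2 - 4u = 0 at u = -2, 0.
Since h''(u) = -4u - 4, we get h''(-2) = 4 > 0 ⇒ local minimum; h''(0) = -4 < 0 ⇒ local maximum.
The local maximum is h(0) = 0.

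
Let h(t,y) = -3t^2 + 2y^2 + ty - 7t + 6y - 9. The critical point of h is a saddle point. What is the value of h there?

-193/25

∂h/∂t = -6t + y - 7 = 0 and ∂h/∂y = t + 4y + 6 = 0, so (t, y) = (-34/25, -29/25).
The Hessian has h_{tt} = -6, h_{yy} = 4, h_{ty} = 1, giving D = -25 < 0, so the point is a saddle point.
h(-34/25, -29/25) = -193/25.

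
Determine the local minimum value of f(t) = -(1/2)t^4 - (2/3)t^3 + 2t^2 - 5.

-5

Critical points: f'(t) = -2t^3 - 2t^2 + 4t vanishes at t = -2, 0, 1.
Second-derivative test with f''(t) = -6t^2 - 4t + 4: f''(-2) = -12 < 0 ⇒ local maximum; f''(0) = 4 > 0 ⇒ local minimum; f''(1) = -6 < 0 ⇒ local maximum.
Thus f has its local minimum at t = 0, with value -5.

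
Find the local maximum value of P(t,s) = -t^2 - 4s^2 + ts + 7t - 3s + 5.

259/15

∂P/∂t = -2t + s + 7 = 0 and ∂P/∂s = t - 8s - 3 = 0, so (t, s) = (53/15, 1/15).
The Hessian has P_{tt} = -2, P_{ss} = -8, P_{ts} = 1, giving D = 15 > 0 with P_{tt} < 0, so the point is a local maximum.
P(53/15, 1/15) = 259/15.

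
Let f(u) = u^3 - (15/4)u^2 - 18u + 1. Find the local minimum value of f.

-67

f'(u) = 3u^2 - (15/2)u - 18 = 0 at u = -3/2, 4.
f''(u) = 6u - 15/2. f''(-3/2) = -33/2 < 0 ⇒ local maximum; f''(4) = 33/2 > 0 ⇒ local minimum.
So the local minimum value is f(4) = -67.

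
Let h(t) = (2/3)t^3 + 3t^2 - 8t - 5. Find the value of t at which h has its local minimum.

h'(t) = 2t^2 + 6t - 8 = 0 at t = -4, 1.
h''(t) = 4t + 6. h''(-4) = -10 < 0 ⇒ local maximum; h''(1) = 10 > 0 ⇒ local minimum.
Thus h has its local minimum at t = 1, with value -28/3.

1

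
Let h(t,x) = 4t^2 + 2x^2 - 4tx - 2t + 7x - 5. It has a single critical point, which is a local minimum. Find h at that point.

-57/4

∂h/∂t = 8t - 4x - 2 = 0 and ∂h/∂x = -4t + 4x + 7 = 0, so (t, x) = (-5/4, -3).
The Hessian has h_{tt} = 8, h_{xx} = 4, h_{tx} = -4, giving D = 16 > 0 with h_{tt} > 0, so the point is a local minimum.
h(-5/4, -3) = -57/4.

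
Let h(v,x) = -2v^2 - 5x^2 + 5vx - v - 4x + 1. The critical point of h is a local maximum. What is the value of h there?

24/5

∂h/∂v = -4v + 5x - 1 = 0 and ∂h/∂x = 5v - 10x - 4 = 0, so (v, x) = (-2, -7/5).
The Hessian has h_{vv} = -4, h_{xx} = -10, h_{vx} = 5, giving D = 15 > 0 with h_{vv} < 0, so the point is a local maximum.
h(-2, -7/5) = 24/5.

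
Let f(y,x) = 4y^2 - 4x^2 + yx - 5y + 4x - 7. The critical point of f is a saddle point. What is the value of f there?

-471/65

∂f/∂y = 8y + x - 5 = 0 and ∂f/∂x = y - 8x + 4 = 0, so (y, x) = (36/65, 37/65).
The Hessian has f_{yy} = 8, f_{xx} = -8, f_{yx} = 1, giving D = -65 < 0, so the point is a saddle point.
f(36/65, 37/65) = -471/65.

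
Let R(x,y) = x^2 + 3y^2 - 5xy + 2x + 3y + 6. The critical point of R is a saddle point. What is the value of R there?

∂R/∂x = 2x - 5y + 2 = 0 and ∂R/∂y = -5x + 6y + 3 = 0, so (x, y) = (27/13, 16/13).
The Hessian has R_{xx} = 2, R_{yy} = 6, R_{xy} = -5, giving D = -13 < 0, so the point is a saddle point.
R(27/13, 16/13) = 129/13.

129/13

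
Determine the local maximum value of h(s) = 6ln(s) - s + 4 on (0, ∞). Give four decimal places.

h'(s) = 6/s − 1 = 0 gives s = 6.
h''(s) = -6/s², which is negative for s > 0, so this is a local maximum.
h(6) = 6·ln(6) - 6 + 4 ≈ 8.7506.

8.7506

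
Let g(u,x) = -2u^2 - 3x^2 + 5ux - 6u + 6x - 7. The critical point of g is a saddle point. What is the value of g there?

-7

∂g/∂u = -4u + 5x - 6 = 0 and ∂g/∂x = 5u - 6x + 6 = 0, so (u, x) = (6, 6).
The Hessian has g_{uu} = -4, g_{xx} = -6, g_{ux} = 5, giving D = -1 < 0, so the point is a saddle point.
g(6, 6) = -7.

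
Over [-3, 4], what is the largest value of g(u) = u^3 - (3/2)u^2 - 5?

35

The derivative is 3u^2 - 3u, which vanishes at u = 0 and u = 1.
Candidates: g(-3) = -91/2,  g(0) = -5,  g(1) = -11/2,  g(4) = 35.
Hence the absolute maximum is 35 at u = 4.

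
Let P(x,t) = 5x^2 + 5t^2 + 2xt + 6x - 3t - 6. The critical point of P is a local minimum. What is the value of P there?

-279/32

∂P/∂x = 10x + 2t + 6 = 0 and ∂P/∂t = 2x + 10t - 3 = 0, so (x, t) = (-11/16, 7/16).
The Hessian has P_{xx} = 10, P_{tt} = 10, P_{xt} = 2, giving D = 96 > 0 with P_{xx} > 0, so the point is a local minimum.
P(-11/16, 7/16) = -279/32.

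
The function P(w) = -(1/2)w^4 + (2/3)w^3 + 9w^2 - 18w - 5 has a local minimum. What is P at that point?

P'(w) = -2w^3 + 2w^2 + 18w - 18. Setting P'(w) = 0 gives w ∈ {-3, 1, 3}.
Since P''(w) = -6w^2 + 4w + 18, we get P''(-3) = -48 < 0 ⇒ local maximum; P''(1) = 16 > 0 ⇒ local minimum; P''(3) = -24 < 0 ⇒ local maximum.
Thus P has its local minimum at w = 1, with value -83/6.

-83/6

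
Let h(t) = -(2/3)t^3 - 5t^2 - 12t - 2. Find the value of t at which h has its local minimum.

-3

Critical points: h'(t) = -2t^2 - 10t - 12 vanishes at t = -3, -2.
h''(t) = -4t - 10. h''(-3) = 2 > 0 ⇒ local minimum; h''(-2) = -2 < 0 ⇒ local maximum.
So the local minimum value is h(-3) = 7.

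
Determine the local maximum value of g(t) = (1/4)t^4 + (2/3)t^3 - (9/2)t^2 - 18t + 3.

59/3

g'(t) = t^3 + 2t^2 - 9t - 18 = 0 at t = -3, -2, 3.
Since g''(t) = 3t^2 + 4t - 9, we get g''(-3) = 6 > 0 ⇒ local minimum; g''(-2) = -5 < 0 ⇒ local maximum; g''(3) = 30 > 0 ⇒ local minimum.
So the local maximum value is g(-2) = 59/3.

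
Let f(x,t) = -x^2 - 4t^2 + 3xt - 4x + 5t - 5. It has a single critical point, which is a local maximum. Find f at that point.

∂f/∂x = -2x + 3t - 4 = 0 and ∂f/∂t = 3x - 8t + 5 = 0, so (x, t) = (-17/7, -2/7).
The Hessian has f_{xx} = -2, f_{tt} = -8, f_{xt} = 3, giving D = 7 > 0 with f_{xx} < 0, so the point is a local maximum.
f(-17/7, -2/7) = -6/7.

-6/7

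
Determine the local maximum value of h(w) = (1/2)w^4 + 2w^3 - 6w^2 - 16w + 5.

27/2

Critical points: h'(w) = 2w^3 + 6w^2 - 12w - 16 vanishes at w = -4, -1, 2.
Second-derivative test with h''(w) = 6w^2 + 12w - 12: h''(-4) = 36 > 0 ⇒ local minimum; h''(-1) = -18 < 0 ⇒ local maximum; h''(2) = 36 > 0 ⇒ local minimum.
Thus h has its local maximum at w = -1, with value 27/2.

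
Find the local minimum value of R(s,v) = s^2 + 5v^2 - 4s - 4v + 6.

∂R/∂s = 2s - 4 = 0 and ∂R/∂v = 10v - 4 = 0, so (s, v) = (2, 2/5).
The Hessian has R_{ss} = 2, R_{vv} = 10, R_{sv} = 0, giving D = 20 > 0 with R_{ss} > 0, so the point is a local minimum.
R(2, 2/5) = 6/5.

6/5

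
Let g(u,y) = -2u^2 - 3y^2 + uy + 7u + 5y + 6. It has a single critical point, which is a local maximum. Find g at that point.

∂g/∂u = -4u + y + 7 = 0 and ∂g/∂y = u - 6y + 5 = 0, so (u, y) = (47/23, 27/23).
The Hessian has g_{uu} = -4, g_{yy} = -6, g_{uy} = 1, giving D = 23 > 0 with g_{uu} < 0, so the point is a local maximum.
g(47/23, 27/23) = 370/23.

370/23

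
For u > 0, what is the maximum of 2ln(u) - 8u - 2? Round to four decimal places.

h'(u) = 2/u − 8 = 0 gives u = 1/4.
h''(u) = -2/u², which is negative for u > 0, so this is a local maximum.
h(1/4) = 2·ln(1/4) - 2 - 2 ≈ -6.7726.

-6.7726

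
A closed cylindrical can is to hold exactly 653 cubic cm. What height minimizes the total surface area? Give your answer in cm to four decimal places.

With radius r and height h, πr²h = 653 so h = 653/(πr²), and S(r) = 2πr² + 2πrh = 2πr² + 2·653/r.
S'(r) = 4πr − 2·653/r² = 0 ⇒ r³ = 653/(2π), so r ≈ 4.7016 and h = 2r ≈ 9.4032.
S''(r) = 4π + 4·653/r³ > 0, so this is the minimum; S ≈ 416.6679.

9.4032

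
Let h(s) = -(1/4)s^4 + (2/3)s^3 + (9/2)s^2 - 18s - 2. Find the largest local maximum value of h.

217/4

h'(s) = -s^3 + 2s^2 + 9s - 18. Setting h'(s) = 0 gives s ∈ {-3, 2, 3}.
Since h''(s) = -3s^2 + 4s + 9, we get h''(-3) = -30 < 0 ⇒ local maximum; h''(2) = 5 > 0 ⇒ local minimum; h''(3) = -6 < 0 ⇒ local maximum.
Thus h has its largest local maximum at s = -3, with value 217/4.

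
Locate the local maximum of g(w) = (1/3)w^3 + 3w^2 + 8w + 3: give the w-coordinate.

-4

g'(w) = w^2 + 6w + 8 = 0 at w = -4, -2.
g''(w) = 2w + 6. g''(-4) = -2 < 0 ⇒ local maximum; g''(-2) = 2 > 0 ⇒ local minimum.
The local maximum is g(-4) = -7/3.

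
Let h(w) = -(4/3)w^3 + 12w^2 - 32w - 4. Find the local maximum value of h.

-76/3

h'(w) = -4w^2 + 24w - 32 = 0 at w = 2, 4.
h''(w) = -8w + 24. h''(2) = 8 > 0 ⇒ local minimum; h''(4) = -8 < 0 ⇒ local maximum.
Thus h has its local maximum at w = 4, with value -76/3.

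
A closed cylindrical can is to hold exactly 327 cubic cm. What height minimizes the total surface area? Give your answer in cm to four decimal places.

With radius r and height h, πr²h = 327 so h = 327/(πr²), and S(r) = 2πr² + 2πrh = 2πr² + 2·327/r.
S'(r) = 4πr − 2·327/r² = 0 ⇒ r³ = 327/(2π), so r ≈ 3.7336 and h = 2r ≈ 7.4671.
S''(r) = 4π + 4·327/r³ > 0, so this is the minimum; S ≈ 262.7522.

7.4671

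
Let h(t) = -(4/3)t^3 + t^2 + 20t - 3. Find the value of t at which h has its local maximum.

5/2

h'(t) = -4t^2 + 2t + 20. Setting h'(t) = 0 gives t ∈ {-2, 5/2}.
Second-derivative test with h''(t) = -8t + 2: h''(-2) = 18 > 0 ⇒ local minimum; h''(5/2) = -18 < 0 ⇒ local maximum.
So the local maximum value is h(5/2) = 389/12.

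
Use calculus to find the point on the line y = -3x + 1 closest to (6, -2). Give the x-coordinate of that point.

Minimize D(x)^2 = (x - 6)^2 + (-3x + 3)^2.
d/dx[D^2] = 2(x - 6) + 2·(-3)·(-3x + 3) = 0 ⇒ x = 3/2.
Then y = -7/2 and the distance is √(45/2) ≈ 4.7434.

3/2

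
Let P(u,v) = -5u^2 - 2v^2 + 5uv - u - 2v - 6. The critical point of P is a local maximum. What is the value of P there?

-58/15

∂P/∂u = -10u + 5v - 1 = 0 and ∂P/∂v = 5u - 4v - 2 = 0, so (u, v) = (-14/15, -5/3).
The Hessian has P_{uu} = -10, P_{vv} = -4, P_{uv} = 5, giving D = 15 > 0 with P_{uu} < 0, so the point is a local maximum.
P(-14/15, -5/3) = -58/15.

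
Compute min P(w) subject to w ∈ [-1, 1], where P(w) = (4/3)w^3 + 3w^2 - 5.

The derivative is 4w^2 + 6w, whose only zero in [-1, 1] is w = 0.
Compare values at every candidate in [-1, 1]: P(-1) = -10/3, P(0) = -5, P(1) = -2/3.
The minimum over the interval is -5, attained at w = 0.

-5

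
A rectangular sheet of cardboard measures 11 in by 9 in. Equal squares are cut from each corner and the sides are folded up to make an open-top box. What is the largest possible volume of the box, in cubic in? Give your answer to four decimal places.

With cut size x, the volume is V(x) = x(11 − 2x)(9 − 2x) for 0 < x < 4.5.
V'(x) = 12x^2 − 80x + 99. Setting V'(x) = 0 gives x ≈ 1.6419 (the root in (0, 4.5)).
V''(x) = 24x − 80 is negative there, so this is the maximum; V ≈ 72.4198.

72.4198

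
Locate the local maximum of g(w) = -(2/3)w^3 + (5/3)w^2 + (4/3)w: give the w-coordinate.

2

g'(w) = -2w^2 + (10/3)w + 4/3 = 0 at w = -1/3, 2.
Since g''(w) = -4w + 10/3, we get g''(-1/3) = 14/3 > 0 ⇒ local minimum; g''(2) = -14/3 < 0 ⇒ local maximum.
The local maximum is g(2) = 4.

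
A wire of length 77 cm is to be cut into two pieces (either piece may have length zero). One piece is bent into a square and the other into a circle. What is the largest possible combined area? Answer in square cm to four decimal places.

471.8148

Let x be the length used for the square. Square side x/4; circle radius (77−x)/(2π).
A(x) = (x/4)² + π·((77−x)/(2π))² = x²/16 + (77−x)²/(4π) for 0 ≤ x ≤ 77. A'(x) = x/8 − (77−x)/(2π) = 0 gives x = 4·77/(π+4) ≈ 43.1276.
A'' > 0, so the interior critical point is a minimum; the maximum is at an endpoint. A(0) = 471.8148 and A(77) = 370.5625, so the largest area is 471.8148.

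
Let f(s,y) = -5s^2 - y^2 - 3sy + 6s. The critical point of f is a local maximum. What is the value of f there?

36/11

∂f/∂s = -10s - 3y + 6 = 0 and ∂f/∂y = -3s - 2y = 0, so (s, y) = (12/11, -18/11).
The Hessian has f_{ss} = -10, f_{yy} = -2, f_{sy} = -3, giving D = 11 > 0 with f_{ss} < 0, so the point is a local maximum.
f(12/11, -18/11) = 36/11.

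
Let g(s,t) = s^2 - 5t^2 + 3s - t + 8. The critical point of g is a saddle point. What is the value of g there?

29/5

∂g/∂s = 2s + 3 = 0 and ∂g/∂t = -10t - 1 = 0, so (s, t) = (-3/2, -1/10).
The Hessian has g_{ss} = 2, g_{tt} = -10, g_{st} = 0, giving D = -20 < 0, so the point is a saddle point.
g(-3/2, -1/10) = 29/5.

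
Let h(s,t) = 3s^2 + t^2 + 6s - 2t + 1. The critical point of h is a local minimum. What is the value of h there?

∂h/∂s = 6s + 6 = 0 and ∂h/∂t = 2t - 2 = 0, so (s, t) = (-1, 1).
The Hessian has h_{ss} = 6, h_{tt} = 2, h_{st} = 0, giving D = 12 > 0 with h_{ss} > 0, so the point is a local minimum.
h(-1, 1) = -3.

-3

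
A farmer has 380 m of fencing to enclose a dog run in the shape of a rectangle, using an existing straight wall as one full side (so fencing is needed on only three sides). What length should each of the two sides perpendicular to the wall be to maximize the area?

95

Let the sides perpendicular to the wall have length x and the parallel side y, so 2x + y = 380 and the area is A = xy = x(380 − 2x).
A'(x) = 380 − 4x = 0 gives x = 95, and A''(x) = −4 < 0 confirms a maximum.
Then y = 380 − 2·95 = 190 and A = 18050.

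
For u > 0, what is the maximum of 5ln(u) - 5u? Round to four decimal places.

f'(u) = 5/u − 5 = 0 gives u = 1.
f''(u) = -5/u², which is negative for u > 0, so this is a local maximum.
f(1) = 5·ln(1) - 5 ≈ -5.0000.

-5.0000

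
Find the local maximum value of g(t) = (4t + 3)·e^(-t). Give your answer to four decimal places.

3.1152

g'(t) = 4·e^(-t) + (4t + 3)·(-1)·e^(-t) = (-4t + 1)·e^(-t). Since e^(-t) > 0, the only critical point is t = 1/4.
g''(1/4) has the same sign as -4 < 0, so this is a local maximum.
g(1/4) = (4)·e^(-1/4) ≈ 3.1152.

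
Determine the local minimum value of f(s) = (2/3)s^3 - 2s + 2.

2/3

f'(s) = 2s^2 - 2 = 0 at s = -1, 1.
Second-derivative test with f''(s) = 4s: f''(-1) = -4 < 0 ⇒ local maximum; f''(1) = 4 > 0 ⇒ local minimum.
So the local minimum value is f(1) = 2/3.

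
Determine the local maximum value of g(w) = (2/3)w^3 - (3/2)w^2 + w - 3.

g'(w) = 2w^2 - 3w + 1. Setting g'(w) = 0 gives w ∈ {1/2, 1}.
Since g''(w) = 4w - 3, we get g''(1/2) = -1 < 0 ⇒ local maximum; g''(1) = 1 > 0 ⇒ local minimum.
Thus g has its local maximum at w = 1/2, with value -67/24.

-67/24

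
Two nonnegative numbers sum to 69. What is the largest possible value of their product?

With x + y = 69, the product is P(x) = x(69 − x).
P'(x) = 69 − 2x = 0 gives x = 69/2; P'' = −2 < 0, so this is the maximum.
P = 69/2·69/2 = 4761/4.

4761/4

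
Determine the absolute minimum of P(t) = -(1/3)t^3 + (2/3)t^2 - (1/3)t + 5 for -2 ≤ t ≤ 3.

1

Differentiating, P'(t) = -t^2 + (4/3)t - 1/3; which vanishes at t = 1/3 and t = 1.
Evaluating at the critical points and endpoints: P(-2) = 11, P(1/3) = 401/81, P(1) = 5, P(3) = 1.
Hence the absolute minimum is 1 at t = 3.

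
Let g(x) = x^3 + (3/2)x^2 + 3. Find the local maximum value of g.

Critical points: g'(x) = 3x^2 + 3x vanishes at x = -1, 0.
Since g''(x) = 6x + 3, we get g''(-1) = -3 < 0 ⇒ local maximum; g''(0) = 3 > 0 ⇒ local minimum.
So the local maximum value is g(-1) = 7/2.

7/2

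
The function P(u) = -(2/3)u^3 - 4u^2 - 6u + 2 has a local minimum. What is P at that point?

2

Critical points: P'(u) = -2u^2 - 8u - 6 vanishes at u = -3, -1.
Second-derivative test with P''(u) = -4u - 8: P''(-3) = 4 > 0 ⇒ local minimum; P''(-1) = -4 < 0 ⇒ local maximum.
So the local minimum value is P(-3) = 2.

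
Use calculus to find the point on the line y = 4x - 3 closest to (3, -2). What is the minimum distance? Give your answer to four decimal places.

Minimize D(x)^2 = (x - 3)^2 + (4x - 1)^2.
d/dx[D^2] = 2(x - 3) + 2·4·(4x - 1) = 0 ⇒ x = 7/17.
Then y = -23/17 and the distance is √(121/17) ≈ 2.6679.

2.6679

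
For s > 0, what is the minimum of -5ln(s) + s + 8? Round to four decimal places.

f'(s) = -5/s + 1 = 0 gives s = 5.
f''(s) = 5/s², which is positive for s > 0, so this is a local minimum.
f(5) = -5·ln(5) + 5 + 8 ≈ 4.9528.

4.9528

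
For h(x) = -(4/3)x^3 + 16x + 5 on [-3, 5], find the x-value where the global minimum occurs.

5

h'(x) = -4x^2 + 16, which vanishes at x = -2 and x = 2.
Compare values at every candidate in [-3, 5]: h(-3) = -7; h(-2) = -49/3; h(2) = 79/3; h(5) = -245/3.
The minimum over the interval is -245/3, attained at x = 5.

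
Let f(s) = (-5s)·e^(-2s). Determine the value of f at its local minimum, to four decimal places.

-0.9197

Differentiating with the product rule gives f'(s) = (10s - 5)·e^(-2s). Since e^(-2s) > 0, the only critical point is s = 1/2.
f''(1/2) has the same sign as 10 > 0, so this is a local minimum.
f(1/2) = (-5/2)·e^(-1) ≈ -0.9197.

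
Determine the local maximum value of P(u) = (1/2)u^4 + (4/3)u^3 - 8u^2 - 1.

-1

P'(u) = 2u^3 + 4u^2 - 16u. Setting P'(u) = 0 gives u ∈ {-4, 0, 2}.
P''(u) = 6u^2 + 8u - 16. P''(-4) = 48 > 0 ⇒ local minimum; P''(0) = -16 < 0 ⇒ local maximum; P''(2) = 24 > 0 ⇒ local minimum.
Thus P has its local maximum at u = 0, with value -1.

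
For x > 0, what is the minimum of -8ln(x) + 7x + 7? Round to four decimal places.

h'(x) = -8/x + 7 = 0 gives x = 8/7.
h''(x) = 8/x², which is positive for x > 0, so this is a local minimum.
h(8/7) = -8·ln(8/7) + 8 + 7 ≈ 13.9317.

13.9317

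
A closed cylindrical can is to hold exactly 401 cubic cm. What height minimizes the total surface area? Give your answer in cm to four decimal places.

With radius r and height h, πr²h = 401 so h = 401/(πr²), and S(r) = 2πr² + 2πrh = 2πr² + 2·401/r.
S'(r) = 4πr − 2·401/r² = 0 ⇒ r³ = 401/(2π), so r ≈ 3.9963 and h = 2r ≈ 7.9925.
S''(r) = 4π + 4·401/r³ > 0, so this is the minimum; S ≈ 301.0307.

7.9925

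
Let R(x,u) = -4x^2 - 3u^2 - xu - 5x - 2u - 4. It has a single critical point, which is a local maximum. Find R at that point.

∂R/∂x = -8x - u - 5 = 0 and ∂R/∂u = -x - 6u - 2 = 0, so (x, u) = (-28/47, -11/47).
The Hessian has R_{xx} = -8, R_{uu} = -6, R_{xu} = -1, giving D = 47 > 0 with R_{xx} < 0, so the point is a local maximum.
R(-28/47, -11/47) = -107/47.

-107/47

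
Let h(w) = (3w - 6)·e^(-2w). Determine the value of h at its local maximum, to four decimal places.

0.0101

h'(w) = 3·e^(-2w) + (3w - 6)·(-2)·e^(-2w) = (-6w + 15)·e^(-2w). Since e^(-2w) > 0, the only critical point is w = 5/2.
h''(5/2) has the same sign as -6 < 0, so this is a local maximum.
h(5/2) = (3/2)·e^(-5) ≈ 0.0101.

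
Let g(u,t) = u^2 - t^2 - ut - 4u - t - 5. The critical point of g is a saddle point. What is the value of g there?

∂g/∂u = 2u - t - 4 = 0 and ∂g/∂t = -u - 2t - 1 = 0, so (u, t) = (7/5, -6/5).
The Hessian has g_{uu} = 2, g_{tt} = -2, g_{ut} = -1, giving D = -5 < 0, so the point is a saddle point.
g(7/5, -6/5) = -36/5.

-36/5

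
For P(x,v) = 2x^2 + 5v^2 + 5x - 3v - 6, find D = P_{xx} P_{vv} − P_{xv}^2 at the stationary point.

40

∂P/∂x = 4x + 5 = 0 and ∂P/∂v = 10v - 3 = 0, so (x, v) = (-5/4, 3/10).
The Hessian has P_{xx} = 4, P_{vv} = 10, P_{xv} = 0, giving D = 40 > 0 with P_{xx} > 0, so the point is a local minimum.
D = (4)·(10) − (0)^2 = 40.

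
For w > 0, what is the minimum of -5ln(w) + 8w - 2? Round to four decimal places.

5.3500

f'(w) = -5/w + 8 = 0 gives w = 5/8.
f''(w) = 5/w², which is positive for w > 0, so this is a local minimum.
f(5/8) = -5·ln(5/8) + 5 - 2 ≈ 5.3500.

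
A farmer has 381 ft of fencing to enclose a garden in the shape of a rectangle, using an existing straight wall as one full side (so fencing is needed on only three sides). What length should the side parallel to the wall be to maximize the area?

381/2

Let the sides perpendicular to the wall have length x and the parallel side y, so 2x + y = 381 and the area is A = xy = x(381 − 2x).
A'(x) = 381 − 4x = 0 gives x = 381/4, and A''(x) = −4 < 0 confirms a maximum.
Then y = 381 − 2·381/4 = 381/2 and A = 145161/8.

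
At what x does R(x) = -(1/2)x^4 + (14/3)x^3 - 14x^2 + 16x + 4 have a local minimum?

R'(x) = -2x^3 + 14x^2 - 28x + 16 = 0 at x = 1, 2, 4.
Second-derivative test with R''(x) = -6x^2 + 28x - 28: R''(1) = -6 < 0 ⇒ local maximum; R''(2) = 4 > 0 ⇒ local minimum; R''(4) = -12 < 0 ⇒ local maximum.
So the local minimum value is R(2) = 28/3.

2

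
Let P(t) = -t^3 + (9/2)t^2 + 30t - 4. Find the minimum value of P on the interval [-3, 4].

-38

P'(t) = -3t^2 + 9t + 30, whose only zero in [-3, 4] is t = -2.
Evaluating at the critical points and endpoints: P(-3) = -53/2,  P(-2) = -38,  P(4) = 124.
So the minimum is P(-2) = -38.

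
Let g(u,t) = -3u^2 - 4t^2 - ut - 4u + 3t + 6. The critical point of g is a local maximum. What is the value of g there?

∂g/∂u = -6u - t - 4 = 0 and ∂g/∂t = -u - 8t + 3 = 0, so (u, t) = (-35/47, 22/47).
The Hessian has g_{uu} = -6, g_{tt} = -8, g_{ut} = -1, giving D = 47 > 0 with g_{uu} < 0, so the point is a local maximum.
g(-35/47, 22/47) = 385/47.

385/47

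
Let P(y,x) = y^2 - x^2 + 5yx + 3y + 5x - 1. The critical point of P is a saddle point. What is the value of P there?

-88/29

∂P/∂y = 2y + 5x + 3 = 0 and ∂P/∂x = 5y - 2x + 5 = 0, so (y, x) = (-31/29, -5/29).
The Hessian has P_{yy} = 2, P_{xx} = -2, P_{yx} = 5, giving D = -29 < 0, so the point is a saddle point.
P(-31/29, -5/29) = -88/29.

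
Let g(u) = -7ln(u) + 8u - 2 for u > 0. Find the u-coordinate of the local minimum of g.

g'(u) = -7/u + 8 = 0 gives u = 7/8.
g''(u) = 7/u², which is positive for u > 0, so this is a local minimum.
g(7/8) = -7·ln(7/8) + 7 - 2 ≈ 5.9347.

7/8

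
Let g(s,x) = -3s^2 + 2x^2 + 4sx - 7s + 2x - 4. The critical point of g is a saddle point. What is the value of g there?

∂g/∂s = -6s + 4x - 7 = 0 and ∂g/∂x = 4s + 4x + 2 = 0, so (s, x) = (-9/10, 2/5).
The Hessian has g_{ss} = -6, g_{xx} = 4, g_{sx} = 4, giving D = -40 < 0, so the point is a saddle point.
g(-9/10, 2/5) = -9/20.

-9/20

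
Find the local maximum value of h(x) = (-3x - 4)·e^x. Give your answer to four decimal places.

Differentiating with the product rule gives h'(x) = (-3x - 7)·e^x. Since e^x > 0, the only critical point is x = -7/3.
h''(-7/3) has the same sign as -3 < 0, so this is a local maximum.
h(-7/3) = (3)·e^(-7/3) ≈ 0.2909.

0.2909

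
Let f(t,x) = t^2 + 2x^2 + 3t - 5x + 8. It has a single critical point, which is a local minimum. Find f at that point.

21/8

∂f/∂t = 2t + 3 = 0 and ∂f/∂x = 4x - 5 = 0, so (t, x) = (-3/2, 5/4).
The Hessian has f_{tt} = 2, f_{xx} = 4, f_{tx} = 0, giving D = 8 > 0 with f_{tt} > 0, so the point is a local minimum.
f(-3/2, 5/4) = 21/8.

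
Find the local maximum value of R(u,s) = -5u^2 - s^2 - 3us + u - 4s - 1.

82/11

∂R/∂u = -10u - 3s + 1 = 0 and ∂R/∂s = -3u - 2s - 4 = 0, so (u, s) = (14/11, -43/11).
The Hessian has R_{uu} = -10, R_{ss} = -2, R_{us} = -3, giving D = 11 > 0 with R_{uu} < 0, so the point is a local maximum.
R(14/11, -43/11) = 82/11.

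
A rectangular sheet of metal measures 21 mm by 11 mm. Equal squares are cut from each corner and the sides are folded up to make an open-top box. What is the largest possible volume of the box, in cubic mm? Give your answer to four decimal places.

241.4080

With cut size x, the volume is V(x) = x(21 − 2x)(11 − 2x) for 0 < x < 5.5.
V'(x) = 12x^2 − 128x + 231. Setting V'(x) = 0 gives x ≈ 2.3011 (the root in (0, 5.5)).
V''(x) = 24x − 128 is negative there, so this is the maximum; V ≈ 241.4080.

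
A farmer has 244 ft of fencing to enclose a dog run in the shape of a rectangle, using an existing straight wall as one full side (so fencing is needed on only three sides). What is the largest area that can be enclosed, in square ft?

7442

Let the sides perpendicular to the wall have length x and the parallel side y, so 2x + y = 244 and the area is A = xy = x(244 − 2x).
A'(x) = 244 − 4x = 0 gives x = 61, and A''(x) = −4 < 0 confirms a maximum.
Then y = 244 − 2·61 = 122 and A = 7442.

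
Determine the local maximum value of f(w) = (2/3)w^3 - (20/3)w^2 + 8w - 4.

-116/81

f'(w) = 2w^2 - (40/3)w + 8. Setting f'(w) = 0 gives w ∈ {2/3, 6}.
f''(w) = 4w - 40/3. f''(2/3) = -32/3 < 0 ⇒ local maximum; f''(6) = 32/3 > 0 ⇒ local minimum.
The local maximum is f(2/3) = -116/81.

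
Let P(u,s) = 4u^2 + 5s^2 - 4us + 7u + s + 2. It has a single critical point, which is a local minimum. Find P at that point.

∂P/∂u = 8u - 4s + 7 = 0 and ∂P/∂s = -4u + 10s + 1 = 0, so (u, s) = (-37/32, -9/16).
The Hessian has P_{uu} = 8, P_{ss} = 10, P_{us} = -4, giving D = 64 > 0 with P_{uu} > 0, so the point is a local minimum.
P(-37/32, -9/16) = -149/64.

-149/64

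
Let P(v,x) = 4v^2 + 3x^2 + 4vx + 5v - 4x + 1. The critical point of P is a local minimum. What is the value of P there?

∂P/∂v = 8v + 4x + 5 = 0 and ∂P/∂x = 4v + 6x - 4 = 0, so (v, x) = (-23/16, 13/8).
The Hessian has P_{vv} = 8, P_{xx} = 6, P_{vx} = 4, giving D = 32 > 0 with P_{vv} > 0, so the point is a local minimum.
P(-23/16, 13/8) = -187/32.

-187/32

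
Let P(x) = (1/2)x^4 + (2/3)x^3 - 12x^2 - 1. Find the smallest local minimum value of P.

-323/3

P'(x) = 2x^3 + 2x^2 - 24x. Setting P'(x) = 0 gives x ∈ {-4, 0, 3}.
P''(x) = 6x^2 + 4x - 24. P''(-4) = 56 > 0 ⇒ local minimum; P''(0) = -24 < 0 ⇒ local maximum; P''(3) = 42 > 0 ⇒ local minimum.
Thus P has its smallest local minimum at x = -4, with value -323/3.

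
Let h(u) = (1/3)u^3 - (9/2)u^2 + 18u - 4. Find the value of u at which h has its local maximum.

3

Critical points: h'(u) = u^2 - 9u + 18 vanishes at u = 3, 6.
Second-derivative test with h''(u) = 2u - 9: h''(3) = -3 < 0 ⇒ local maximum; h''(6) = 3 > 0 ⇒ local minimum.
The local maximum is h(3) = 37/2.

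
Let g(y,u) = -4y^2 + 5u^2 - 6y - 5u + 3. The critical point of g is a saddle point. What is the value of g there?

4

∂g/∂y = -8y - 6 = 0 and ∂g/∂u = 10u - 5 = 0, so (y, u) = (-3/4, 1/2).
The Hessian has g_{yy} = -8, g_{uu} = 10, g_{yu} = 0, giving D = -80 < 0, so the point is a saddle point.
g(-3/4, 1/2) = 4.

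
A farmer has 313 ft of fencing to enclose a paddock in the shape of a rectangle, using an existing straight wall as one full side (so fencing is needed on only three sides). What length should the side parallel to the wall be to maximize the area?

Let the sides perpendicular to the wall have length x and the parallel side y, so 2x + y = 313 and the area is A = xy = x(313 − 2x).
A'(x) = 313 − 4x = 0 gives x = 313/4, and A''(x) = −4 < 0 confirms a maximum.
Then y = 313 − 2·313/4 = 313/2 and A = 97969/8.

313/2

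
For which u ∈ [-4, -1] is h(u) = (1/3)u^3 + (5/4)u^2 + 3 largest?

-5/2

The derivative is u^2 + (5/2)u, whose only zero in [-4, -1] is u = -5/2.
Evaluating at the critical points and endpoints: h(-4) = 5/3,  h(-5/2) = 269/48,  h(-1) = 47/12.
Hence the absolute maximum is 269/48 at u = -5/2.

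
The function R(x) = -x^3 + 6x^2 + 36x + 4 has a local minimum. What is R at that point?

R'(x) = -3x^2 + 12x + 36. Setting R'(x) = 0 gives x ∈ {-2, 6}.
Since R''(x) = -6x + 12, we get R''(-2) = 24 > 0 ⇒ local minimum; R''(6) = -24 < 0 ⇒ local maximum.
So the local minimum value is R(-2) = -36.

-36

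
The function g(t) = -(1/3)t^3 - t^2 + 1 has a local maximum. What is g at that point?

1

g'(t) = -t^2 - 2t. Setting g'(t) = 0 gives t ∈ {-2, 0}.
Since g''(t) = -2t - 2, we get g''(-2) = 2 > 0 ⇒ local minimum; g''(0) = -2 < 0 ⇒ local maximum.
So the local maximum value is g(0) = 1.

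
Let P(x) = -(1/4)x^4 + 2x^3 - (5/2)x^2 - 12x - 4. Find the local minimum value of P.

-115/4

Critical points: P'(x) = -x^3 + 6x^2 - 5x - 12 vanishes at x = -1, 3, 4.
P''(x) = -3x^2 + 12x - 5. P''(-1) = -20 < 0 ⇒ local maximum; P''(3) = 4 > 0 ⇒ local minimum; P''(4) = -5 < 0 ⇒ local maximum.
So the local minimum value is P(3) = -115/4.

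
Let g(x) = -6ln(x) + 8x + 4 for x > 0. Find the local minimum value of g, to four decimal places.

g'(x) = -6/x + 8 = 0 gives x = 3/4.
g''(x) = 6/x², which is positive for x > 0, so this is a local minimum.
g(3/4) = -6·ln(3/4) + 6 + 4 ≈ 11.7261.

11.7261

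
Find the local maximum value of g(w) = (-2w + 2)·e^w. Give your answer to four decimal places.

2.0000

By the product rule, g'(w) = (-2w)·e^w. Since e^w > 0, the only critical point is w = 0.
g''(0) has the same sign as -2 < 0, so this is a local maximum.
g(0) = (2)·e^(0) ≈ 2.0000.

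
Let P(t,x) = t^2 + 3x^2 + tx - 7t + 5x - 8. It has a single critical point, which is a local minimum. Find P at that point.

∂P/∂t = 2t + x - 7 = 0 and ∂P/∂x = t + 6x + 5 = 0, so (t, x) = (47/11, -17/11).
The Hessian has P_{tt} = 2, P_{xx} = 6, P_{tx} = 1, giving D = 11 > 0 with P_{tt} > 0, so the point is a local minimum.
P(47/11, -17/11) = -295/11.

-295/11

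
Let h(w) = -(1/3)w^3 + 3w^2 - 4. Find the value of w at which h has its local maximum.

6

h'(w) = -w^2 + 6w = 0 at w = 0, 6.
h''(w) = -2w + 6. h''(0) = 6 > 0 ⇒ local minimum; h''(6) = -6 < 0 ⇒ local maximum.
Thus h has its local maximum at w = 6, with value 32.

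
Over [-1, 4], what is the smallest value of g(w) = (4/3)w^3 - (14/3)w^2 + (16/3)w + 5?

Differentiating, g'(w) = 4w^2 - (28/3)w + 16/3; which vanishes at w = 1 and w = 4/3.
Compare values at every candidate in [-1, 4]: g(-1) = -19/3; g(1) = 7; g(4/3) = 565/81; g(4) = 37.
The minimum over the interval is -19/3, attained at w = -1.

-19/3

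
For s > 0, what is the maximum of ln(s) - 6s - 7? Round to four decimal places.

h'(s) = 1/s − 6 = 0 gives s = 1/6.
h''(s) = -1/s², which is negative for s > 0, so this is a local maximum.
h(1/6) = 1·ln(1/6) - 1 - 7 ≈ -9.7918.

-9.7918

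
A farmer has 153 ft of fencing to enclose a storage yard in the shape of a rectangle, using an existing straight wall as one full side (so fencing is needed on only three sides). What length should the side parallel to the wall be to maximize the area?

153/2

Let the sides perpendicular to the wall have length x and the parallel side y, so 2x + y = 153 and the area is A = xy = x(153 − 2x).
A'(x) = 153 − 4x = 0 gives x = 153/4, and A''(x) = −4 < 0 confirms a maximum.
Then y = 153 − 2·153/4 = 153/2 and A = 23409/8.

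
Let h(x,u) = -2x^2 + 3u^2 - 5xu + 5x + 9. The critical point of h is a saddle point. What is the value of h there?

516/49

∂h/∂x = -4x - 5u + 5 = 0 and ∂h/∂u = -5x + 6u = 0, so (x, u) = (30/49, 25/49).
The Hessian has h_{xx} = -4, h_{uu} = 6, h_{xu} = -5, giving D = -49 < 0, so the point is a saddle point.
h(30/49, 25/49) = 516/49.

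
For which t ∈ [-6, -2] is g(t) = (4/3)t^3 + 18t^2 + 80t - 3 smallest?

Differentiating, g'(t) = 4t^2 + 36t + 80; which vanishes at t = -5 and t = -4.
Compare values at every candidate in [-6, -2]: g(-6) = -123,  g(-5) = -359/3,  g(-4) = -361/3,  g(-2) = -305/3.
So the minimum is g(-6) = -123.

-6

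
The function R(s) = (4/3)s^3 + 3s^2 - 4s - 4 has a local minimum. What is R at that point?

Critical points: R'(s) = 4s^2 + 6s - 4 vanishes at s = -2, 1/2.
Since R''(s) = 8s + 6, we get R''(-2) = -10 < 0 ⇒ local maximum; R''(1/2) = 10 > 0 ⇒ local minimum.
So the local minimum value is R(1/2) = -61/12.

-61/12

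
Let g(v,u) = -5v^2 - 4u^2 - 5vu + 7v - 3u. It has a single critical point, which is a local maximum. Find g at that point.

346/55

∂g/∂v = -10v - 5u + 7 = 0 and ∂g/∂u = -5v - 8u - 3 = 0, so (v, u) = (71/55, -13/11).
The Hessian has g_{vv} = -10, g_{uu} = -8, g_{vu} = -5, giving D = 55 > 0 with g_{vv} < 0, so the point is a local maximum.
g(71/55, -13/11) = 346/55.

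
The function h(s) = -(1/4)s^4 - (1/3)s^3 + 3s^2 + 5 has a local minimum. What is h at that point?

5

h'(s) = -s^3 - s^2 + 6s = 0 at s = -3, 0, 2.
Since h''(s) = -3s^2 - 2s + 6, we get h''(-3) = -15 < 0 ⇒ local maximum; h''(0) = 6 > 0 ⇒ local minimum; h''(2) = -10 < 0 ⇒ local maximum.
The local minimum is h(0) = 5.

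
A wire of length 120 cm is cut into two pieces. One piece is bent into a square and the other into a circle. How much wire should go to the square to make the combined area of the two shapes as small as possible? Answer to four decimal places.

67.2119

Let x be the length used for the square. Square side x/4; circle radius (120−x)/(2π).
A(x) = (x/4)² + π·((120−x)/(2π))² = x²/16 + (120−x)²/(4π) for 0 ≤ x ≤ 120. A'(x) = x/8 − (120−x)/(2π) = 0 gives x = 4·120/(π+4) ≈ 67.2119.
A'' = 1/8 + 1/(2π) > 0, so this gives the minimum combined area; x ≈ 67.2119 cm to the square.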